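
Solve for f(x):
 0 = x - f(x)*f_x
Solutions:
 f(x) = -sqrt(C1 + x^2)
 f(x) = sqrt(C1 + x^2)


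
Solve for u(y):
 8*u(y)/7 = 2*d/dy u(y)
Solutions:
 u(y) = C1*exp(4*y/7)


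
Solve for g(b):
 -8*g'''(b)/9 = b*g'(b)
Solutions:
 g(b) = C1 + Integral(C2*airyai(-3^(2/3)*b/2) + C3*airybi(-3^(2/3)*b/2), b)


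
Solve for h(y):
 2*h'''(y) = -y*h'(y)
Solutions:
 h(y) = C1 + Integral(C2*airyai(-2^(2/3)*y/2) + C3*airybi(-2^(2/3)*y/2), y)


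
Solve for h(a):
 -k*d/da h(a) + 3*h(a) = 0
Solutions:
 h(a) = C1*exp(3*a/k)


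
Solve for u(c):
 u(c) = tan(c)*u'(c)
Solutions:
 u(c) = C1*sin(c)


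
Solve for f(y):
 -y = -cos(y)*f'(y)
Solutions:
 f(y) = C1 + Integral(y/cos(y), y)


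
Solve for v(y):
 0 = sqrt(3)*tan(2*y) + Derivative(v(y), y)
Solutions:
 v(y) = C1 + sqrt(3)*log(cos(2*y))/2


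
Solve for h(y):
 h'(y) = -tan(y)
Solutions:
 h(y) = C1 + log(cos(y))


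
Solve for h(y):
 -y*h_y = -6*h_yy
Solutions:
 h(y) = C1 + C2*erfi(sqrt(3)*y/6)


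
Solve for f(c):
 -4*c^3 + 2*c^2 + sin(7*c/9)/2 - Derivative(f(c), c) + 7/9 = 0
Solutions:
 f(c) = C1 - c^4 + 2*c^3/3 + 7*c/9 - 9*cos(7*c/9)/14


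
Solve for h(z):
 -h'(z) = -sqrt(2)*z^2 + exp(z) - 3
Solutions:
 h(z) = C1 + sqrt(2)*z^3/3 + 3*z - exp(z)


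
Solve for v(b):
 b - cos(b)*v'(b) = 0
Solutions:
 v(b) = C1 + Integral(b/cos(b), b)


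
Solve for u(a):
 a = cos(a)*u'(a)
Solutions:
 u(a) = C1 + Integral(a/cos(a), a)


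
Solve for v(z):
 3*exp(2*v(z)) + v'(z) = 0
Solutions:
 v(z) = log(-sqrt(-1/(C1 - 3*z))) - log(2)/2
 v(z) = log(-1/(C1 - 3*z))/2 - log(2)/2


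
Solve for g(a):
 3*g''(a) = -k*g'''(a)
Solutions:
 g(a) = C1 + C2*a + C3*exp(-3*a/k)


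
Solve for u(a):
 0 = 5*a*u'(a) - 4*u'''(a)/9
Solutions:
 u(a) = C1 + Integral(C2*airyai(90^(1/3)*a/2) + C3*airybi(90^(1/3)*a/2), a)


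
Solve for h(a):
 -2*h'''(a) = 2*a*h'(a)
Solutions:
 h(a) = C1 + Integral(C2*airyai(-a) + C3*airybi(-a), a)


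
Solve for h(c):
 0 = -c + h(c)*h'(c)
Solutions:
 h(c) = -sqrt(C1 + c^2)
 h(c) = sqrt(C1 + c^2)


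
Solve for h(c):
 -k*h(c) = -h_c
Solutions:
 h(c) = C1*exp(c*k)


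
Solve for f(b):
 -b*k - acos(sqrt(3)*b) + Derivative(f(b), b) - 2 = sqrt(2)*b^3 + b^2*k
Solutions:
 f(b) = C1 + sqrt(2)*b^4/4 + b^3*k/3 + b^2*k/2 + b*acos(sqrt(3)*b) + 2*b - sqrt(3)*sqrt(1 - 3*b^2)/3


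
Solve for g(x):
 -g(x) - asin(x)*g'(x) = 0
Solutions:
 g(x) = C1*exp(-Integral(1/asin(x), x))


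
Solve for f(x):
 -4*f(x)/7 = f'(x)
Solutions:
 f(x) = C1*exp(-4*x/7)


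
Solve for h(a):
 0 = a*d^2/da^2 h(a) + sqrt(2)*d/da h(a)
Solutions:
 h(a) = C1 + C2*a^(1 - sqrt(2))


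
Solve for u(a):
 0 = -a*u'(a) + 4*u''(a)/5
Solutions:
 u(a) = C1 + C2*erfi(sqrt(10)*a/4)


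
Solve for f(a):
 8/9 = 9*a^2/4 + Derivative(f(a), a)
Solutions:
 f(a) = C1 - 3*a^3/4 + 8*a/9


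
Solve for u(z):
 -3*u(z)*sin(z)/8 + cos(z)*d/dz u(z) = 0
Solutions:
 u(z) = C1/cos(z)^(3/8)


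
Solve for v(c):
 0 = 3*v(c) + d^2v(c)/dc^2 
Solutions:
 v(c) = C1*sin(sqrt(3)*c) + C2*cos(sqrt(3)*c)


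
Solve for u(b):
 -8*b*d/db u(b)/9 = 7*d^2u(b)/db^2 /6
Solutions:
 u(b) = C1 + C2*erf(2*sqrt(42)*b/21)


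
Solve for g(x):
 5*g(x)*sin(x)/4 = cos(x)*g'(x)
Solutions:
 g(x) = C1/cos(x)^(5/4)


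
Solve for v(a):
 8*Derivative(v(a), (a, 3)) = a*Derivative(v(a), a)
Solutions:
 v(a) = C1 + Integral(C2*airyai(a/2) + C3*airybi(a/2), a)


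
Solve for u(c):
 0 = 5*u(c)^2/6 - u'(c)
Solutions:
 u(c) = -6/(C1 + 5*c)


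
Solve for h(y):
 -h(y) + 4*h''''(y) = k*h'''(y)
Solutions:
 h(y) = C1*exp(y*(3*k - sqrt(3)*sqrt(3*k^2 + 8*12^(1/3)*(-9*k^2 + sqrt(3)*sqrt(27*k^4 + 16384))^(1/3) - 256*18^(1/3)/(-9*k^2 + sqrt(3)*sqrt(27*k^4 + 16384))^(1/3)) - sqrt(6)*sqrt(-3*sqrt(3)*k^3/sqrt(3*k^2 + 8*12^(1/3)*(-9*k^2 + sqrt(3)*sqrt(27*k^4 + 16384))^(1/3) - 256*18^(1/3)/(-9*k^2 + sqrt(3)*sqrt(27*k^4 + 16384))^(1/3)) + 3*k^2 - 4*12^(1/3)*(-9*k^2 + sqrt(3)*sqrt(27*k^4 + 16384))^(1/3) + 128*18^(1/3)/(-9*k^2 + sqrt(3)*sqrt(27*k^4 + 16384))^(1/3)))/48) + C2*exp(y*(3*k - sqrt(3)*sqrt(3*k^2 + 8*12^(1/3)*(-9*k^2 + sqrt(3)*sqrt(27*k^4 + 16384))^(1/3) - 256*18^(1/3)/(-9*k^2 + sqrt(3)*sqrt(27*k^4 + 16384))^(1/3)) + sqrt(6)*sqrt(-3*sqrt(3)*k^3/sqrt(3*k^2 + 8*12^(1/3)*(-9*k^2 + sqrt(3)*sqrt(27*k^4 + 16384))^(1/3) - 256*18^(1/3)/(-9*k^2 + sqrt(3)*sqrt(27*k^4 + 16384))^(1/3)) + 3*k^2 - 4*12^(1/3)*(-9*k^2 + sqrt(3)*sqrt(27*k^4 + 16384))^(1/3) + 128*18^(1/3)/(-9*k^2 + sqrt(3)*sqrt(27*k^4 + 16384))^(1/3)))/48) + C3*exp(y*(3*k + sqrt(3)*sqrt(3*k^2 + 8*12^(1/3)*(-9*k^2 + sqrt(3)*sqrt(27*k^4 + 16384))^(1/3) - 256*18^(1/3)/(-9*k^2 + sqrt(3)*sqrt(27*k^4 + 16384))^(1/3)) - sqrt(6)*sqrt(3*sqrt(3)*k^3/sqrt(3*k^2 + 8*12^(1/3)*(-9*k^2 + sqrt(3)*sqrt(27*k^4 + 16384))^(1/3) - 256*18^(1/3)/(-9*k^2 + sqrt(3)*sqrt(27*k^4 + 16384))^(1/3)) + 3*k^2 - 4*12^(1/3)*(-9*k^2 + sqrt(3)*sqrt(27*k^4 + 16384))^(1/3) + 128*18^(1/3)/(-9*k^2 + sqrt(3)*sqrt(27*k^4 + 16384))^(1/3)))/48) + C4*exp(y*(3*k + sqrt(3)*sqrt(3*k^2 + 8*12^(1/3)*(-9*k^2 + sqrt(3)*sqrt(27*k^4 + 16384))^(1/3) - 256*18^(1/3)/(-9*k^2 + sqrt(3)*sqrt(27*k^4 + 16384))^(1/3)) + sqrt(6)*sqrt(3*sqrt(3)*k^3/sqrt(3*k^2 + 8*12^(1/3)*(-9*k^2 + sqrt(3)*sqrt(27*k^4 + 16384))^(1/3) - 256*18^(1/3)/(-9*k^2 + sqrt(3)*sqrt(27*k^4 + 16384))^(1/3)) + 3*k^2 - 4*12^(1/3)*(-9*k^2 + sqrt(3)*sqrt(27*k^4 + 16384))^(1/3) + 128*18^(1/3)/(-9*k^2 + sqrt(3)*sqrt(27*k^4 + 16384))^(1/3)))/48)


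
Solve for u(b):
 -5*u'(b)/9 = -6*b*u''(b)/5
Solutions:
 u(b) = C1 + C2*b^(79/54)


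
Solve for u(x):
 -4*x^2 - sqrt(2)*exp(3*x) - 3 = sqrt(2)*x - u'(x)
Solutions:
 u(x) = C1 + 4*x^3/3 + sqrt(2)*x^2/2 + 3*x + sqrt(2)*exp(3*x)/3


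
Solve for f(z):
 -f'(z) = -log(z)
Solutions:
 f(z) = C1 + z*log(z) - z


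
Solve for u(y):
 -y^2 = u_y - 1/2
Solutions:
 u(y) = C1 - y^3/3 + y/2


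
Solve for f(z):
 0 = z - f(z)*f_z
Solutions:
 f(z) = -sqrt(C1 + z^2)
 f(z) = sqrt(C1 + z^2)


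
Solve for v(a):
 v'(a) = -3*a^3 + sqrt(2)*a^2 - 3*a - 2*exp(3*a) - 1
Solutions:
 v(a) = C1 - 3*a^4/4 + sqrt(2)*a^3/3 - 3*a^2/2 - a - 2*exp(3*a)/3


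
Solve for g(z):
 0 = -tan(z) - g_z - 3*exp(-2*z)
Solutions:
 g(z) = C1 - log(tan(z)^2 + 1)/2 + 3*exp(-2*z)/2


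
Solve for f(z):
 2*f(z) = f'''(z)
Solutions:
 f(z) = C3*exp(2^(1/3)*z) + (C1*sin(2^(1/3)*sqrt(3)*z/2) + C2*cos(2^(1/3)*sqrt(3)*z/2))*exp(-2^(1/3)*z/2)


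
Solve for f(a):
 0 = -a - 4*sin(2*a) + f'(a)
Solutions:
 f(a) = C1 + a^2/2 - 2*cos(2*a)


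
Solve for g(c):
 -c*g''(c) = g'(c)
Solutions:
 g(c) = C1 + C2*log(c)


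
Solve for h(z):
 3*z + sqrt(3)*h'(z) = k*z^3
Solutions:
 h(z) = C1 + sqrt(3)*k*z^4/12 - sqrt(3)*z^2/2


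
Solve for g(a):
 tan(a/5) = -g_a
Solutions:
 g(a) = C1 + 5*log(cos(a/5))


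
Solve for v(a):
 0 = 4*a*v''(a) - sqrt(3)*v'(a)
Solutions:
 v(a) = C1 + C2*a^(sqrt(3)/4 + 1)


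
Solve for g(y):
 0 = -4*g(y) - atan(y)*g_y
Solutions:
 g(y) = C1*exp(-4*Integral(1/atan(y), y))


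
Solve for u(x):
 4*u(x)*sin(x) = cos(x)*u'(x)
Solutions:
 u(x) = C1/cos(x)^4


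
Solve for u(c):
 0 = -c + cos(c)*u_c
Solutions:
 u(c) = C1 + Integral(c/cos(c), c)


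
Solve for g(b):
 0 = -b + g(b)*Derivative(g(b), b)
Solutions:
 g(b) = -sqrt(C1 + b^2)
 g(b) = sqrt(C1 + b^2)


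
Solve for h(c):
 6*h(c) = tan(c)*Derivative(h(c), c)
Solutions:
 h(c) = C1*sin(c)^6


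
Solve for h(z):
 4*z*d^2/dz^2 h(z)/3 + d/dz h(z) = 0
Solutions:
 h(z) = C1 + C2*z^(1/4)


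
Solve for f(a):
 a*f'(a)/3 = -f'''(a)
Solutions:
 f(a) = C1 + Integral(C2*airyai(-3^(2/3)*a/3) + C3*airybi(-3^(2/3)*a/3), a)


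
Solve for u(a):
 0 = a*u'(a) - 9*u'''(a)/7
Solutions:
 u(a) = C1 + Integral(C2*airyai(21^(1/3)*a/3) + C3*airybi(21^(1/3)*a/3), a)


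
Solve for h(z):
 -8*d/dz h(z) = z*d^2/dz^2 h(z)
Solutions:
 h(z) = C1 + C2/z^7


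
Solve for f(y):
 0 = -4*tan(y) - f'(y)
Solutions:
 f(y) = C1 + 4*log(cos(y))


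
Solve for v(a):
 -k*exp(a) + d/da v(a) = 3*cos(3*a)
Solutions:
 v(a) = C1 + k*exp(a) + sin(3*a)


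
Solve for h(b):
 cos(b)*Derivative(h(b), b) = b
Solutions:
 h(b) = C1 + Integral(b/cos(b), b)


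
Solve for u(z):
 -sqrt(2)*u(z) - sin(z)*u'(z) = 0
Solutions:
 u(z) = C1*(cos(z) + 1)^(sqrt(2)/2)/(cos(z) - 1)^(sqrt(2)/2)


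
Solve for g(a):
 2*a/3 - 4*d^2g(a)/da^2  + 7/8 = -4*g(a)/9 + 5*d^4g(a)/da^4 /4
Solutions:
 g(a) = C1*exp(-2*sqrt(15)*a*sqrt(-6 + sqrt(41))/15) + C2*exp(2*sqrt(15)*a*sqrt(-6 + sqrt(41))/15) + C3*sin(2*sqrt(15)*a*sqrt(6 + sqrt(41))/15) + C4*cos(2*sqrt(15)*a*sqrt(6 + sqrt(41))/15) - 3*a/2 - 63/32


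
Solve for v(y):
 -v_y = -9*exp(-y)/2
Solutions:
 v(y) = C1 - 9*exp(-y)/2


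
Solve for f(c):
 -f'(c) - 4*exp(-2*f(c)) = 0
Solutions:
 f(c) = log(-sqrt(C1 - 8*c))
 f(c) = log(C1 - 8*c)/2


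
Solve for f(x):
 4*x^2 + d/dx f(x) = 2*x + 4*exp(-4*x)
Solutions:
 f(x) = C1 - 4*x^3/3 + x^2 - exp(-4*x)


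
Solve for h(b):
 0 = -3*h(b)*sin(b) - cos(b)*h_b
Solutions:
 h(b) = C1*cos(b)^3


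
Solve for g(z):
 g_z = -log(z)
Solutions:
 g(z) = C1 - z*log(z) + z


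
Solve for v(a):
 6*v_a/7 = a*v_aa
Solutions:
 v(a) = C1 + C2*a^(13/7)


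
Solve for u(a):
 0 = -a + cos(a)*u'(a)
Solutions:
 u(a) = C1 + Integral(a/cos(a), a)


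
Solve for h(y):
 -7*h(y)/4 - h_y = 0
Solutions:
 h(y) = C1*exp(-7*y/4)


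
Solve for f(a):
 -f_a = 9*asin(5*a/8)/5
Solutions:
 f(a) = C1 - 9*a*asin(5*a/8)/5 - 9*sqrt(64 - 25*a^2)/25


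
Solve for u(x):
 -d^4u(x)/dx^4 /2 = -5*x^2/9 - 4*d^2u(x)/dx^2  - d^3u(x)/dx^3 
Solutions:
 u(x) = C1 + C2*x + C3*exp(-2*x) + C4*exp(4*x) - 5*x^4/432 + 5*x^3/432 - 5*x^2/192


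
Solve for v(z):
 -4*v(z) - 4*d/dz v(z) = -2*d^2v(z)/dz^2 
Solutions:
 v(z) = C1*exp(z*(1 - sqrt(3))) + C2*exp(z*(1 + sqrt(3)))


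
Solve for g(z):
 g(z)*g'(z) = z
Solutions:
 g(z) = -sqrt(C1 + z^2)
 g(z) = sqrt(C1 + z^2)


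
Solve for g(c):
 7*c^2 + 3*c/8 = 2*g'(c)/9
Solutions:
 g(c) = C1 + 21*c^3/2 + 27*c^2/32


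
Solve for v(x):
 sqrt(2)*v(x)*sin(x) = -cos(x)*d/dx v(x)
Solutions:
 v(x) = C1*cos(x)^(sqrt(2))


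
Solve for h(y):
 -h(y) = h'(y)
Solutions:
 h(y) = C1*exp(-y)


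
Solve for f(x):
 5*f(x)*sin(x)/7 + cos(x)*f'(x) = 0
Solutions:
 f(x) = C1*cos(x)^(5/7)


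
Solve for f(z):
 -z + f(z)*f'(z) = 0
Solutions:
 f(z) = -sqrt(C1 + z^2)
 f(z) = sqrt(C1 + z^2)


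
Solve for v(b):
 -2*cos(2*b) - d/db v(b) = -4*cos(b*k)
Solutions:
 v(b) = C1 - sin(2*b) + 4*sin(b*k)/k


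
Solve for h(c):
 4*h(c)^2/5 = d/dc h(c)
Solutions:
 h(c) = -5/(C1 + 4*c)


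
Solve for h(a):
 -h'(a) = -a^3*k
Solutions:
 h(a) = C1 + a^4*k/4


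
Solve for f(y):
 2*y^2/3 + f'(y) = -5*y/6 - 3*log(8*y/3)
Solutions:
 f(y) = C1 - 2*y^3/9 - 5*y^2/12 - 3*y*log(y) - 9*y*log(2) + 3*y + 3*y*log(3)


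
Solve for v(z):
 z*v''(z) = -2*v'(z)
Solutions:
 v(z) = C1 + C2/z


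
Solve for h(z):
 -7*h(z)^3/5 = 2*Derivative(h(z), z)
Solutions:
 h(z) = -sqrt(5)*sqrt(-1/(C1 - 7*z))
 h(z) = sqrt(5)*sqrt(-1/(C1 - 7*z))


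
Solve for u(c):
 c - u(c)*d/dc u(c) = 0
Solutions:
 u(c) = -sqrt(C1 + c^2)
 u(c) = sqrt(C1 + c^2)


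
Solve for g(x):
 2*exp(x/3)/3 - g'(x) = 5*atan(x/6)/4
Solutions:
 g(x) = C1 - 5*x*atan(x/6)/4 + 2*exp(x/3) + 15*log(x^2 + 36)/4


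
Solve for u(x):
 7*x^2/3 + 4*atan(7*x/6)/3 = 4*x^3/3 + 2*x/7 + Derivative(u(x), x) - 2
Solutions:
 u(x) = C1 - x^4/3 + 7*x^3/9 - x^2/7 + 4*x*atan(7*x/6)/3 + 2*x - 4*log(49*x^2 + 36)/7


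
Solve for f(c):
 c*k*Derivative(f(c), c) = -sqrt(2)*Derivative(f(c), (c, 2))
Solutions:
 f(c) = Piecewise((-2^(3/4)*sqrt(pi)*C1*erf(2^(1/4)*c*sqrt(k)/2)/(2*sqrt(k)) - C2, (k > 0) | (k < 0)), (-C1*c - C2, True))


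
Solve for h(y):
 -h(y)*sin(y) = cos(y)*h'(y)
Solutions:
 h(y) = C1*cos(y)


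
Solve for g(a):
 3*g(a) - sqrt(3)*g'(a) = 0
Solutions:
 g(a) = C1*exp(sqrt(3)*a)


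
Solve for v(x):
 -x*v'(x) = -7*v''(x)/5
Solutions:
 v(x) = C1 + C2*erfi(sqrt(70)*x/14)


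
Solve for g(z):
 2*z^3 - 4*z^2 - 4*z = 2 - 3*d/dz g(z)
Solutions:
 g(z) = C1 - z^4/6 + 4*z^3/9 + 2*z^2/3 + 2*z/3


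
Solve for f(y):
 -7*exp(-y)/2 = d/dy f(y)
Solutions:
 f(y) = C1 + 7*exp(-y)/2


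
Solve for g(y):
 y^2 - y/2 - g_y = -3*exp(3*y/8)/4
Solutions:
 g(y) = C1 + y^3/3 - y^2/4 + 2*exp(3*y/8)


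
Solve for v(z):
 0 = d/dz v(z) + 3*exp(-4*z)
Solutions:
 v(z) = C1 + 3*exp(-4*z)/4


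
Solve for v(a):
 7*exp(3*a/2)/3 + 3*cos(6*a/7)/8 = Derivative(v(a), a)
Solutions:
 v(a) = C1 + 14*exp(3*a/2)/9 + 7*sin(6*a/7)/16


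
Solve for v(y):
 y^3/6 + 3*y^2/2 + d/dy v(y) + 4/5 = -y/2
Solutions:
 v(y) = C1 - y^4/24 - y^3/2 - y^2/4 - 4*y/5


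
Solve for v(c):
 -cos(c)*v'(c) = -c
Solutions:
 v(c) = C1 + Integral(c/cos(c), c)


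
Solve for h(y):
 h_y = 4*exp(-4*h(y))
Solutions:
 h(y) = log(-I*(C1 + 16*y)^(1/4))
 h(y) = log(I*(C1 + 16*y)^(1/4))
 h(y) = log(-(C1 + 16*y)^(1/4))
 h(y) = log(C1 + 16*y)/4


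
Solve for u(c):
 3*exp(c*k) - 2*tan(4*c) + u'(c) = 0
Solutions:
 u(c) = C1 - 3*Piecewise((exp(c*k)/k, Ne(k, 0)), (c, True)) - log(cos(4*c))/2


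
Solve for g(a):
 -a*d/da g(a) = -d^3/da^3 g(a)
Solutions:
 g(a) = C1 + Integral(C2*airyai(a) + C3*airybi(a), a)


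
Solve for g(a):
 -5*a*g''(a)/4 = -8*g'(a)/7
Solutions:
 g(a) = C1 + C2*a^(67/35)


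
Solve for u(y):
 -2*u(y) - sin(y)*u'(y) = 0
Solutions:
 u(y) = C1*(cos(y) + 1)/(cos(y) - 1)


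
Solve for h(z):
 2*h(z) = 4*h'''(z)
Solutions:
 h(z) = C3*exp(2^(2/3)*z/2) + (C1*sin(2^(2/3)*sqrt(3)*z/4) + C2*cos(2^(2/3)*sqrt(3)*z/4))*exp(-2^(2/3)*z/4)


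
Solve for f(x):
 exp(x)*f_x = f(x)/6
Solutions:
 f(x) = C1*exp(-exp(-x)/6)


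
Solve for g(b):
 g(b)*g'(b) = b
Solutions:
 g(b) = -sqrt(C1 + b^2)
 g(b) = sqrt(C1 + b^2)


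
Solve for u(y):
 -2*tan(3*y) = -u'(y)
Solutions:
 u(y) = C1 - 2*log(cos(3*y))/3


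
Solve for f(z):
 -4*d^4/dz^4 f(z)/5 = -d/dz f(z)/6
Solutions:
 f(z) = C1 + C4*exp(3^(2/3)*5^(1/3)*z/6) + (C2*sin(3^(1/6)*5^(1/3)*z/4) + C3*cos(3^(1/6)*5^(1/3)*z/4))*exp(-3^(2/3)*5^(1/3)*z/12)


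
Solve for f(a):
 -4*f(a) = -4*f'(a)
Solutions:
 f(a) = C1*exp(a)


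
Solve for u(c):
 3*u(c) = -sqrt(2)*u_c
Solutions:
 u(c) = C1*exp(-3*sqrt(2)*c/2)


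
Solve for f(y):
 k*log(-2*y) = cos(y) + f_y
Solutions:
 f(y) = C1 + k*y*(log(-y) - 1) + k*y*log(2) - sin(y)


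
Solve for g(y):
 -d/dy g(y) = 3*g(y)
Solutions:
 g(y) = C1*exp(-3*y)


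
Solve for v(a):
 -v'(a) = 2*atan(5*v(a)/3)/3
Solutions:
 Integral(1/atan(5*_y/3), (_y, v(a))) = C1 - 2*a/3


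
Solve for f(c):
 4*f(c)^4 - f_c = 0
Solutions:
 f(c) = (-1/(C1 + 12*c))^(1/3)
 f(c) = (-1/(C1 + 4*c))^(1/3)*(-3^(2/3) - 3*3^(1/6)*I)/6
 f(c) = (-1/(C1 + 4*c))^(1/3)*(-3^(2/3) + 3*3^(1/6)*I)/6


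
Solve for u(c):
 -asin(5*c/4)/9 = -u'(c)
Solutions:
 u(c) = C1 + c*asin(5*c/4)/9 + sqrt(16 - 25*c^2)/45


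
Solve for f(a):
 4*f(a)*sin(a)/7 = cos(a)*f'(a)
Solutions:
 f(a) = C1/cos(a)^(4/7)


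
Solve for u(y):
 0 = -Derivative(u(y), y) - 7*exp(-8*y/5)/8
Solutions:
 u(y) = C1 + 35*exp(-8*y/5)/64


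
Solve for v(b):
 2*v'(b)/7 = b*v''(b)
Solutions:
 v(b) = C1 + C2*b^(9/7)


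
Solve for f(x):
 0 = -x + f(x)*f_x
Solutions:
 f(x) = -sqrt(C1 + x^2)
 f(x) = sqrt(C1 + x^2)


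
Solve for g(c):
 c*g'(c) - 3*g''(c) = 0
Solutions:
 g(c) = C1 + C2*erfi(sqrt(6)*c/6)


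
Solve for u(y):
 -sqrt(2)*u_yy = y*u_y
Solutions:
 u(y) = C1 + C2*erf(2^(1/4)*y/2)


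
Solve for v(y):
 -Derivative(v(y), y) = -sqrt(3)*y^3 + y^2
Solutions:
 v(y) = C1 + sqrt(3)*y^4/4 - y^3/3


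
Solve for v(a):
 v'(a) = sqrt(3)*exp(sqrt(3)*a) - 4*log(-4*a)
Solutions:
 v(a) = C1 - 4*a*log(-a) + 4*a*(1 - 2*log(2)) + exp(sqrt(3)*a)


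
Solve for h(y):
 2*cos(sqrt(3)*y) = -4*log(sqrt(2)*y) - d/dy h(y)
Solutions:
 h(y) = C1 - 4*y*log(y) - 2*y*log(2) + 4*y - 2*sqrt(3)*sin(sqrt(3)*y)/3


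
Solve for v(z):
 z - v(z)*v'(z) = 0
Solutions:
 v(z) = -sqrt(C1 + z^2)
 v(z) = sqrt(C1 + z^2)


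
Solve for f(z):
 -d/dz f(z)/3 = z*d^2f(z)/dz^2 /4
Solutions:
 f(z) = C1 + C2/z^(1/3)


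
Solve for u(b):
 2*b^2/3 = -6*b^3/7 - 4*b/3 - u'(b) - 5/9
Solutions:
 u(b) = C1 - 3*b^4/14 - 2*b^3/9 - 2*b^2/3 - 5*b/9


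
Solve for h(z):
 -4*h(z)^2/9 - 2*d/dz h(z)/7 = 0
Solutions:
 h(z) = 9/(C1 + 14*z)


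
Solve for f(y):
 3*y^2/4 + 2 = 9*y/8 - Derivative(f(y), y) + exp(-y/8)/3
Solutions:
 f(y) = C1 - y^3/4 + 9*y^2/16 - 2*y - 8*exp(-y/8)/3


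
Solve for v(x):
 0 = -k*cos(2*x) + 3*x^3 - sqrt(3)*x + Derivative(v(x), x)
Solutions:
 v(x) = C1 + k*sin(2*x)/2 - 3*x^4/4 + sqrt(3)*x^2/2


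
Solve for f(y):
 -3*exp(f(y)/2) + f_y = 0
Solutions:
 f(y) = 2*log(-1/(C1 + 3*y)) + 2*log(2)


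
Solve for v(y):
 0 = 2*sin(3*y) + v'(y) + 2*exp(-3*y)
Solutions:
 v(y) = C1 + 2*cos(3*y)/3 + 2*exp(-3*y)/3


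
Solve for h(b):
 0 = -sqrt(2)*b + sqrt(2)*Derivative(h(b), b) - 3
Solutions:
 h(b) = C1 + b^2/2 + 3*sqrt(2)*b/2


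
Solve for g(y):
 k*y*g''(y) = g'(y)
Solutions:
 g(y) = C1 + y^(((re(k) + 1)*re(k) + im(k)^2)/(re(k)^2 + im(k)^2))*(C2*sin(log(y)*Abs(im(k))/(re(k)^2 + im(k)^2)) + C3*cos(log(y)*im(k)/(re(k)^2 + im(k)^2)))


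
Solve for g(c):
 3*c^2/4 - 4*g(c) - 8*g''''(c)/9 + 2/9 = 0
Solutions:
 g(c) = 3*c^2/16 + (C1*sin(2^(1/4)*sqrt(3)*c/2) + C2*cos(2^(1/4)*sqrt(3)*c/2))*exp(-2^(1/4)*sqrt(3)*c/2) + (C3*sin(2^(1/4)*sqrt(3)*c/2) + C4*cos(2^(1/4)*sqrt(3)*c/2))*exp(2^(1/4)*sqrt(3)*c/2) + 1/18


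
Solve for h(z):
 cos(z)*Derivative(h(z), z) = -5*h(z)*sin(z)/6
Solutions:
 h(z) = C1*cos(z)^(5/6)


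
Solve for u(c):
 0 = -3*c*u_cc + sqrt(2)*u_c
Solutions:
 u(c) = C1 + C2*c^(sqrt(2)/3 + 1)


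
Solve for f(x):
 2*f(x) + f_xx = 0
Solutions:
 f(x) = C1*sin(sqrt(2)*x) + C2*cos(sqrt(2)*x)


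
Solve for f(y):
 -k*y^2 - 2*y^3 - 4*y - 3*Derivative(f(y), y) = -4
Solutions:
 f(y) = C1 - k*y^3/9 - y^4/6 - 2*y^2/3 + 4*y/3


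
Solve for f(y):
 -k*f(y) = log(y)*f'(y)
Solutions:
 f(y) = C1*exp(-k*li(y))


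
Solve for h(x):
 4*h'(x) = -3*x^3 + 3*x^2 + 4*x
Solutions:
 h(x) = C1 - 3*x^4/16 + x^3/4 + x^2/2


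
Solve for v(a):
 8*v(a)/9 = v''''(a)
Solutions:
 v(a) = C1*exp(-2^(3/4)*sqrt(3)*a/3) + C2*exp(2^(3/4)*sqrt(3)*a/3) + C3*sin(2^(3/4)*sqrt(3)*a/3) + C4*cos(2^(3/4)*sqrt(3)*a/3)


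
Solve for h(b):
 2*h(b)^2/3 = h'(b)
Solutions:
 h(b) = -3/(C1 + 2*b)


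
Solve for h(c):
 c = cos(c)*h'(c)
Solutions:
 h(c) = C1 + Integral(c/cos(c), c)


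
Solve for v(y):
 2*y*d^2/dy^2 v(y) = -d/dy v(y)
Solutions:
 v(y) = C1 + C2*sqrt(y)


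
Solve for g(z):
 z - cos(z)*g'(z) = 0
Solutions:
 g(z) = C1 + Integral(z/cos(z), z)


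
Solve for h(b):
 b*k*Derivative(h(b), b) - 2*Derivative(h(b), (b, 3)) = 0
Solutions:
 h(b) = C1 + Integral(C2*airyai(2^(2/3)*b*k^(1/3)/2) + C3*airybi(2^(2/3)*b*k^(1/3)/2), b)


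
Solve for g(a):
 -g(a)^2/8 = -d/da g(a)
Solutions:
 g(a) = -8/(C1 + a)


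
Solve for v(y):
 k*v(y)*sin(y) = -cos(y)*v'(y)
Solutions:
 v(y) = C1*exp(k*log(cos(y)))


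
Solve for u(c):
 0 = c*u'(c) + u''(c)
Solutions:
 u(c) = C1 + C2*erf(sqrt(2)*c/2)


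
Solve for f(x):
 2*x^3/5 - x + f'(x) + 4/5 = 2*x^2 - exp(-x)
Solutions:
 f(x) = C1 - x^4/10 + 2*x^3/3 + x^2/2 - 4*x/5 + exp(-x)


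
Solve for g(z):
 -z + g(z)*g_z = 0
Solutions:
 g(z) = -sqrt(C1 + z^2)
 g(z) = sqrt(C1 + z^2)


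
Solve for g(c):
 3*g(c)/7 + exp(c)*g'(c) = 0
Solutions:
 g(c) = C1*exp(3*exp(-c)/7)


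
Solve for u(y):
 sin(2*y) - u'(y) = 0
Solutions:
 u(y) = C1 - cos(2*y)/2


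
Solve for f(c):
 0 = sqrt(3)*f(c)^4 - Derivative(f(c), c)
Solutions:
 f(c) = (-1/(C1 + 3*sqrt(3)*c))^(1/3)
 f(c) = (-1/(C1 + sqrt(3)*c))^(1/3)*(-3^(2/3) - 3*3^(1/6)*I)/6
 f(c) = (-1/(C1 + sqrt(3)*c))^(1/3)*(-3^(2/3) + 3*3^(1/6)*I)/6


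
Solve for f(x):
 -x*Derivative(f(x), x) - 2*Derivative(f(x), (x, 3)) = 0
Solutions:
 f(x) = C1 + Integral(C2*airyai(-2^(2/3)*x/2) + C3*airybi(-2^(2/3)*x/2), x)


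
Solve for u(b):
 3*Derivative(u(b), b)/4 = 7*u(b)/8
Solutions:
 u(b) = C1*exp(7*b/6)


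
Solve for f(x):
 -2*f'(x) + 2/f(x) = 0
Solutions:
 f(x) = -sqrt(C1 + 2*x)
 f(x) = sqrt(C1 + 2*x)


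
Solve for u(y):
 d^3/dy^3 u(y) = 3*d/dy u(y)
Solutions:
 u(y) = C1 + C2*exp(-sqrt(3)*y) + C3*exp(sqrt(3)*y)


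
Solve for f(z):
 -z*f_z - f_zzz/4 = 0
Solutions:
 f(z) = C1 + Integral(C2*airyai(-2^(2/3)*z) + C3*airybi(-2^(2/3)*z), z)


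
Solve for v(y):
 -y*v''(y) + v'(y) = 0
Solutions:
 v(y) = C1 + C2*y^2


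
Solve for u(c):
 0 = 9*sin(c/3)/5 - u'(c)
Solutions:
 u(c) = C1 - 27*cos(c/3)/5


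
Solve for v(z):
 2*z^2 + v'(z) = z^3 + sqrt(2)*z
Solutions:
 v(z) = C1 + z^4/4 - 2*z^3/3 + sqrt(2)*z^2/2


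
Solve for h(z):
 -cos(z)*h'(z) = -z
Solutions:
 h(z) = C1 + Integral(z/cos(z), z)


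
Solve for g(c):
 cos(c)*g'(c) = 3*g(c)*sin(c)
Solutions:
 g(c) = C1/cos(c)^3


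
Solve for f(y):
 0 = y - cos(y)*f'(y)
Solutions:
 f(y) = C1 + Integral(y/cos(y), y)


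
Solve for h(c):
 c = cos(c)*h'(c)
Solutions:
 h(c) = C1 + Integral(c/cos(c), c)


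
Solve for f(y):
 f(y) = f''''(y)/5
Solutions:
 f(y) = C1*exp(-5^(1/4)*y) + C2*exp(5^(1/4)*y) + C3*sin(5^(1/4)*y) + C4*cos(5^(1/4)*y)


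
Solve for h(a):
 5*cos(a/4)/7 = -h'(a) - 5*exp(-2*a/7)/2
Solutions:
 h(a) = C1 - 20*sin(a/4)/7 + 35*exp(-2*a/7)/4


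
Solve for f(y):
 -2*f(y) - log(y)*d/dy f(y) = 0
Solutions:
 f(y) = C1*exp(-2*li(y))


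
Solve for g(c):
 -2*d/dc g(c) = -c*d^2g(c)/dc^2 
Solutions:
 g(c) = C1 + C2*c^3


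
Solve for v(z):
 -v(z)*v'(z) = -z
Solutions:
 v(z) = -sqrt(C1 + z^2)
 v(z) = sqrt(C1 + z^2)


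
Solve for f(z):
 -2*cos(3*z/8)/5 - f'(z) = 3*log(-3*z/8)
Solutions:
 f(z) = C1 - 3*z*log(-z) - 3*z*log(3) + 3*z + 9*z*log(2) - 16*sin(3*z/8)/15


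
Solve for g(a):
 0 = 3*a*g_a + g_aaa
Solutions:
 g(a) = C1 + Integral(C2*airyai(-3^(1/3)*a) + C3*airybi(-3^(1/3)*a), a)


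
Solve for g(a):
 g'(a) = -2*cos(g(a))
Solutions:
 g(a) = pi - asin((C1 + exp(4*a))/(C1 - exp(4*a)))
 g(a) = asin((C1 + exp(4*a))/(C1 - exp(4*a)))


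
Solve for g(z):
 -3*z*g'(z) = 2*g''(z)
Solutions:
 g(z) = C1 + C2*erf(sqrt(3)*z/2)


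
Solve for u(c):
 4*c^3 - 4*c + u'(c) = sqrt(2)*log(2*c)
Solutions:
 u(c) = C1 - c^4 + 2*c^2 + sqrt(2)*c*log(c) - sqrt(2)*c + sqrt(2)*c*log(2)


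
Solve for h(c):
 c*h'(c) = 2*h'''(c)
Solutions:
 h(c) = C1 + Integral(C2*airyai(2^(2/3)*c/2) + C3*airybi(2^(2/3)*c/2), c)


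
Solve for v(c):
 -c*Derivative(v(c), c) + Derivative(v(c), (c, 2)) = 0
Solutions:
 v(c) = C1 + C2*erfi(sqrt(2)*c/2)


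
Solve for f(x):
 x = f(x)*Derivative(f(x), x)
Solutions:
 f(x) = -sqrt(C1 + x^2)
 f(x) = sqrt(C1 + x^2)


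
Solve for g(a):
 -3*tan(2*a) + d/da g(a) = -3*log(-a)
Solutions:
 g(a) = C1 - 3*a*log(-a) + 3*a - 3*log(cos(2*a))/2


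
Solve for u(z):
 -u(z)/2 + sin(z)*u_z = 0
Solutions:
 u(z) = C1*(cos(z) - 1)^(1/4)/(cos(z) + 1)^(1/4)


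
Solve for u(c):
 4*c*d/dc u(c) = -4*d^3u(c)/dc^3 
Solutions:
 u(c) = C1 + Integral(C2*airyai(-c) + C3*airybi(-c), c)


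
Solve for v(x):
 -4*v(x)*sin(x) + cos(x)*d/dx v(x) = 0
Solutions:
 v(x) = C1/cos(x)^4


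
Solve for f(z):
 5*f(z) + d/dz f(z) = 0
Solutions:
 f(z) = C1*exp(-5*z)


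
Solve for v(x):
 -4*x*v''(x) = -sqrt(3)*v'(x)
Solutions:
 v(x) = C1 + C2*x^(sqrt(3)/4 + 1)


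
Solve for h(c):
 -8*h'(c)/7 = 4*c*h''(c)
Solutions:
 h(c) = C1 + C2*c^(5/7)


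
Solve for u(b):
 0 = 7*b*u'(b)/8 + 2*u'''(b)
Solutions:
 u(b) = C1 + Integral(C2*airyai(-2^(2/3)*7^(1/3)*b/4) + C3*airybi(-2^(2/3)*7^(1/3)*b/4), b)


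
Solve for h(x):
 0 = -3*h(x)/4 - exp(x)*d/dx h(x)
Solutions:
 h(x) = C1*exp(3*exp(-x)/4)


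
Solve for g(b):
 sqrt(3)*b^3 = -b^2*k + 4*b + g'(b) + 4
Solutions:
 g(b) = C1 + sqrt(3)*b^4/4 + b^3*k/3 - 2*b^2 - 4*b


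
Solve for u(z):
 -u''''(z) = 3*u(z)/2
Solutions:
 u(z) = (C1*sin(6^(1/4)*z/2) + C2*cos(6^(1/4)*z/2))*exp(-6^(1/4)*z/2) + (C3*sin(6^(1/4)*z/2) + C4*cos(6^(1/4)*z/2))*exp(6^(1/4)*z/2)


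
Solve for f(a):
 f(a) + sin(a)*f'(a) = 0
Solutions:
 f(a) = C1*sqrt(cos(a) + 1)/sqrt(cos(a) - 1)


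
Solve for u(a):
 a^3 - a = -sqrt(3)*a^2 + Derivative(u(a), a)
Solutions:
 u(a) = C1 + a^4/4 + sqrt(3)*a^3/3 - a^2/2


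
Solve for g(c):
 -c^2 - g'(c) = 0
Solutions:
 g(c) = C1 - c^3/3


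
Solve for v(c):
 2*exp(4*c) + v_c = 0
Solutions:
 v(c) = C1 - exp(4*c)/2


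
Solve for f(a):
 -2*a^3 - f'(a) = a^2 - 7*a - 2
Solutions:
 f(a) = C1 - a^4/2 - a^3/3 + 7*a^2/2 + 2*a


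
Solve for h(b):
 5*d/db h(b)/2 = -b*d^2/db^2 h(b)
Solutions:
 h(b) = C1 + C2/b^(3/2)


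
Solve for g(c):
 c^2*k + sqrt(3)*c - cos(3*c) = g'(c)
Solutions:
 g(c) = C1 + c^3*k/3 + sqrt(3)*c^2/2 - sin(3*c)/3


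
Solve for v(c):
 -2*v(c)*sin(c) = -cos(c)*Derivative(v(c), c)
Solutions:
 v(c) = C1/cos(c)^2


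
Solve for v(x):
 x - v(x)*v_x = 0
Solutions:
 v(x) = -sqrt(C1 + x^2)
 v(x) = sqrt(C1 + x^2)


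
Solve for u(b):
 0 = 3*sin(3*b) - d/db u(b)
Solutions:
 u(b) = C1 - cos(3*b)


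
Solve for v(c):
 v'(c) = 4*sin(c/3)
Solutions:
 v(c) = C1 - 12*cos(c/3)


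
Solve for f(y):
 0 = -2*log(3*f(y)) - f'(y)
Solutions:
 Integral(1/(log(_y) + log(3)), (_y, f(y)))/2 = C1 - y


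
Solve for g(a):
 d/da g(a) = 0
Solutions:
 g(a) = C1


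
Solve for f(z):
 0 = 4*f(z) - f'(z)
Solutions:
 f(z) = C1*exp(4*z)


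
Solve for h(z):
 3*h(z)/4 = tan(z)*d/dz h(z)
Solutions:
 h(z) = C1*sin(z)^(3/4)


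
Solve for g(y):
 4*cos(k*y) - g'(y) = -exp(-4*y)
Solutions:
 g(y) = C1 - exp(-4*y)/4 + 4*sin(k*y)/k


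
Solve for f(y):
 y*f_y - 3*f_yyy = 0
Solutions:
 f(y) = C1 + Integral(C2*airyai(3^(2/3)*y/3) + C3*airybi(3^(2/3)*y/3), y)


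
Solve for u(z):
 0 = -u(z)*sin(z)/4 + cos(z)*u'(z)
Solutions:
 u(z) = C1/cos(z)^(1/4)


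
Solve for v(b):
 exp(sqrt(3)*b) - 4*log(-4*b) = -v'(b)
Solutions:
 v(b) = C1 + 4*b*log(-b) + 4*b*(-1 + 2*log(2)) - sqrt(3)*exp(sqrt(3)*b)/3


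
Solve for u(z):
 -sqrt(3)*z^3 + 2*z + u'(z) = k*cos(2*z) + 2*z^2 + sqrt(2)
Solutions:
 u(z) = C1 + k*sin(2*z)/2 + sqrt(3)*z^4/4 + 2*z^3/3 - z^2 + sqrt(2)*z


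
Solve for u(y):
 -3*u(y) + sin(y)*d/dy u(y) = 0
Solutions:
 u(y) = C1*(cos(y) - 1)^(3/2)/(cos(y) + 1)^(3/2)


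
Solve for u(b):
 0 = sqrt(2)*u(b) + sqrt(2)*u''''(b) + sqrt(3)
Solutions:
 u(b) = (C1*sin(sqrt(2)*b/2) + C2*cos(sqrt(2)*b/2))*exp(-sqrt(2)*b/2) + (C3*sin(sqrt(2)*b/2) + C4*cos(sqrt(2)*b/2))*exp(sqrt(2)*b/2) - sqrt(6)/2


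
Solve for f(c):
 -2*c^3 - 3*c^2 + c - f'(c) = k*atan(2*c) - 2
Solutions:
 f(c) = C1 - c^4/2 - c^3 + c^2/2 + 2*c - k*(c*atan(2*c) - log(4*c^2 + 1)/4)


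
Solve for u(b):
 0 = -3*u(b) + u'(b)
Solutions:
 u(b) = C1*exp(3*b)


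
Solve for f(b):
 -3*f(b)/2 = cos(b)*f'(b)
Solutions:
 f(b) = C1*(sin(b) - 1)^(3/4)/(sin(b) + 1)^(3/4)


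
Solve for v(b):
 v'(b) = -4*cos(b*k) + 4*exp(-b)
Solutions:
 v(b) = C1 - 4*exp(-b) - 4*sin(b*k)/k


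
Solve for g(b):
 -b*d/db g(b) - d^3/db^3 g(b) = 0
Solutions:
 g(b) = C1 + Integral(C2*airyai(-b) + C3*airybi(-b), b)


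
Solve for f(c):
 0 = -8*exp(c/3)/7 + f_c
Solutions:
 f(c) = C1 + 24*exp(c/3)/7


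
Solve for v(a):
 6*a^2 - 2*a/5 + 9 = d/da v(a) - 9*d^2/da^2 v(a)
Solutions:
 v(a) = C1 + C2*exp(a/9) + 2*a^3 + 269*a^2/5 + 4887*a/5


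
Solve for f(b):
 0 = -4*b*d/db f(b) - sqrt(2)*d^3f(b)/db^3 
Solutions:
 f(b) = C1 + Integral(C2*airyai(-sqrt(2)*b) + C3*airybi(-sqrt(2)*b), b)


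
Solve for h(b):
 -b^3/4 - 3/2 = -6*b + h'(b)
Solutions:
 h(b) = C1 - b^4/16 + 3*b^2 - 3*b/2


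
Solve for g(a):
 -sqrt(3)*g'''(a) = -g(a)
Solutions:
 g(a) = C3*exp(3^(5/6)*a/3) + (C1*sin(3^(1/3)*a/2) + C2*cos(3^(1/3)*a/2))*exp(-3^(5/6)*a/6)


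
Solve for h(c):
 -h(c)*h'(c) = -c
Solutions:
 h(c) = -sqrt(C1 + c^2)
 h(c) = sqrt(C1 + c^2)


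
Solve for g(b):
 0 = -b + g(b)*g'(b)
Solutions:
 g(b) = -sqrt(C1 + b^2)
 g(b) = sqrt(C1 + b^2)


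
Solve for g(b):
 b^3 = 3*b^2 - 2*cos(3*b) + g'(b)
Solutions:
 g(b) = C1 + b^4/4 - b^3 + 2*sin(3*b)/3


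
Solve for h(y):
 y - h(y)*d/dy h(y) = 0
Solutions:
 h(y) = -sqrt(C1 + y^2)
 h(y) = sqrt(C1 + y^2)


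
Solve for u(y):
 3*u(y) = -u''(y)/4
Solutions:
 u(y) = C1*sin(2*sqrt(3)*y) + C2*cos(2*sqrt(3)*y)


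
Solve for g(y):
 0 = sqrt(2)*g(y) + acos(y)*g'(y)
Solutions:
 g(y) = C1*exp(-sqrt(2)*Integral(1/acos(y), y))


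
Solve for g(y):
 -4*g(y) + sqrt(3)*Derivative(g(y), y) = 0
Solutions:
 g(y) = C1*exp(4*sqrt(3)*y/3)


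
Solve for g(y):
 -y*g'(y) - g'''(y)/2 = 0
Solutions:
 g(y) = C1 + Integral(C2*airyai(-2^(1/3)*y) + C3*airybi(-2^(1/3)*y), y)


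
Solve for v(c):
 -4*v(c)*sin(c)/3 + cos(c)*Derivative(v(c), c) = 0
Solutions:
 v(c) = C1/cos(c)^(4/3)


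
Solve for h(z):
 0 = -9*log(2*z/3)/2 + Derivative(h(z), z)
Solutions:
 h(z) = C1 + 9*z*log(z)/2 - 9*z*log(3)/2 - 9*z/2 + 9*z*log(2)/2


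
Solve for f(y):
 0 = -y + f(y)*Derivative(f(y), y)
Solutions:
 f(y) = -sqrt(C1 + y^2)
 f(y) = sqrt(C1 + y^2)


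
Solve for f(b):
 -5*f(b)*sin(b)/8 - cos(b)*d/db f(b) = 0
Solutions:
 f(b) = C1*cos(b)^(5/8)


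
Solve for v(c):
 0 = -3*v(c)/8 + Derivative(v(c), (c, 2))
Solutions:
 v(c) = C1*exp(-sqrt(6)*c/4) + C2*exp(sqrt(6)*c/4)


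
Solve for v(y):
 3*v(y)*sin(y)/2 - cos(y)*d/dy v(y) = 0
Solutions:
 v(y) = C1/cos(y)^(3/2)


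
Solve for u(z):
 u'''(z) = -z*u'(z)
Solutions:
 u(z) = C1 + Integral(C2*airyai(-z) + C3*airybi(-z), z)


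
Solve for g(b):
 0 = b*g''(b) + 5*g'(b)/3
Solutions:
 g(b) = C1 + C2/b^(2/3)


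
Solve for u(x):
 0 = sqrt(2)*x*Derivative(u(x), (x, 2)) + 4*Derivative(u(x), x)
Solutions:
 u(x) = C1 + C2*x^(1 - 2*sqrt(2))


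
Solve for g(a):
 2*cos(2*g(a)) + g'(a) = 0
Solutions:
 g(a) = -asin((C1 + exp(8*a))/(C1 - exp(8*a)))/2 + pi/2
 g(a) = asin((C1 + exp(8*a))/(C1 - exp(8*a)))/2


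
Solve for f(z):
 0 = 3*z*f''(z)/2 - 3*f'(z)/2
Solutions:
 f(z) = C1 + C2*z^2


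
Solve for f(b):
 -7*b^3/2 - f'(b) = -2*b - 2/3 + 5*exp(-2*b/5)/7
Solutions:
 f(b) = C1 - 7*b^4/8 + b^2 + 2*b/3 + 25*exp(-2*b/5)/14


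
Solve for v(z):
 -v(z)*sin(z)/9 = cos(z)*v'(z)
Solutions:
 v(z) = C1*cos(z)^(1/9)


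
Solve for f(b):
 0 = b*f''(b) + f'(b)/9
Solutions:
 f(b) = C1 + C2*b^(8/9)


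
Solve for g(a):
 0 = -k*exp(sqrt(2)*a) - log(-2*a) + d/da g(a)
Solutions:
 g(a) = C1 + a*log(-a) + a*(-1 + log(2)) + sqrt(2)*k*exp(sqrt(2)*a)/2


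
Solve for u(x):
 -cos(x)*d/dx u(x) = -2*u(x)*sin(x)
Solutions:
 u(x) = C1/cos(x)^2


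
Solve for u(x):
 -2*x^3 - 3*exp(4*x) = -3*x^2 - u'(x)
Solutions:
 u(x) = C1 + x^4/2 - x^3 + 3*exp(4*x)/4


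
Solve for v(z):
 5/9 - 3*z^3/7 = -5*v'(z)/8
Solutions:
 v(z) = C1 + 6*z^4/35 - 8*z/9


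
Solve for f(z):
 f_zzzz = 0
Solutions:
 f(z) = C1 + C2*z + C3*z^2 + C4*z^3


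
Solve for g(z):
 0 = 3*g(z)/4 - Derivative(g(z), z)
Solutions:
 g(z) = C1*exp(3*z/4)


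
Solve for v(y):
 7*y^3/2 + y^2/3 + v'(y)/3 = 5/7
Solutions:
 v(y) = C1 - 21*y^4/8 - y^3/3 + 15*y/7


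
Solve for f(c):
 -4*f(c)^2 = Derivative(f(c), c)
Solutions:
 f(c) = 1/(C1 + 4*c)


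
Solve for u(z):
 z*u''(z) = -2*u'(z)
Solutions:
 u(z) = C1 + C2/z


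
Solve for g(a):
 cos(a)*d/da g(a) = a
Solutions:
 g(a) = C1 + Integral(a/cos(a), a)


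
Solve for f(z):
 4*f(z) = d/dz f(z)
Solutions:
 f(z) = C1*exp(4*z)


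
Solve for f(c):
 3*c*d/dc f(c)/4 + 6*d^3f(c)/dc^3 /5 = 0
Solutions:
 f(c) = C1 + Integral(C2*airyai(-5^(1/3)*c/2) + C3*airybi(-5^(1/3)*c/2), c)


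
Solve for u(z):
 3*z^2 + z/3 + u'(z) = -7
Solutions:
 u(z) = C1 - z^3 - z^2/6 - 7*z


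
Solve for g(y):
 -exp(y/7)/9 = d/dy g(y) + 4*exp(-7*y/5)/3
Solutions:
 g(y) = C1 - 7*exp(y/7)/9 + 20*exp(-7*y/5)/21


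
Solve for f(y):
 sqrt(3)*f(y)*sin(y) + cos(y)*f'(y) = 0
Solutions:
 f(y) = C1*cos(y)^(sqrt(3))


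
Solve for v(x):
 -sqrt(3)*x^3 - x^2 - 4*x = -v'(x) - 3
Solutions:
 v(x) = C1 + sqrt(3)*x^4/4 + x^3/3 + 2*x^2 - 3*x


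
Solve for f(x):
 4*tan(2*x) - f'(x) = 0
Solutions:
 f(x) = C1 - 2*log(cos(2*x))


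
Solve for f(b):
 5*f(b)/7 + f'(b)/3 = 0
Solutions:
 f(b) = C1*exp(-15*b/7)


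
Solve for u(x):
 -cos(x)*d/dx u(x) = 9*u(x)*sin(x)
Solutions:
 u(x) = C1*cos(x)^9


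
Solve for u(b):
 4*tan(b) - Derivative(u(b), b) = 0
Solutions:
 u(b) = C1 - 4*log(cos(b))


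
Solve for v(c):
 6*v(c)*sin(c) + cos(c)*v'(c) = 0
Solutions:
 v(c) = C1*cos(c)^6


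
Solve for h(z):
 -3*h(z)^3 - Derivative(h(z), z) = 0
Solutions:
 h(z) = -sqrt(2)*sqrt(-1/(C1 - 3*z))/2
 h(z) = sqrt(2)*sqrt(-1/(C1 - 3*z))/2


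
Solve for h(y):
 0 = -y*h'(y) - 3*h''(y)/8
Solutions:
 h(y) = C1 + C2*erf(2*sqrt(3)*y/3)


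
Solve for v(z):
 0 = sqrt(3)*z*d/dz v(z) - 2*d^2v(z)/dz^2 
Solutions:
 v(z) = C1 + C2*erfi(3^(1/4)*z/2)


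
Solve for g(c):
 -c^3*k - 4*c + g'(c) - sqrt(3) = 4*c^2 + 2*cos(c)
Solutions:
 g(c) = C1 + c^4*k/4 + 4*c^3/3 + 2*c^2 + sqrt(3)*c + 2*sin(c)


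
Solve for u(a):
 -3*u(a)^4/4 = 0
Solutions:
 u(a) = 0


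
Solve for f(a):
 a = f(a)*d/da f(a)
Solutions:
 f(a) = -sqrt(C1 + a^2)
 f(a) = sqrt(C1 + a^2)


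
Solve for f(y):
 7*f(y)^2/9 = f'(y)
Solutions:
 f(y) = -9/(C1 + 7*y)


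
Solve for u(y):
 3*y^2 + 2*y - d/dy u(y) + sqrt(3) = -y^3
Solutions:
 u(y) = C1 + y^4/4 + y^3 + y^2 + sqrt(3)*y


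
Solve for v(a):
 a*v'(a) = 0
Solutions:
 v(a) = C1


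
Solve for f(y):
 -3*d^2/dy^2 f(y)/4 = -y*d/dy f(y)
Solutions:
 f(y) = C1 + C2*erfi(sqrt(6)*y/3)


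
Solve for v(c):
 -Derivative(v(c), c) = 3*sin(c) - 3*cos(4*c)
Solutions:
 v(c) = C1 + 3*sin(4*c)/4 + 3*cos(c)


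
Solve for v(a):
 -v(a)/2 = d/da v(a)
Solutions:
 v(a) = C1*exp(-a/2)


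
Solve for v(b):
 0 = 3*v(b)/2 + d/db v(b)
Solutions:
 v(b) = C1*exp(-3*b/2)


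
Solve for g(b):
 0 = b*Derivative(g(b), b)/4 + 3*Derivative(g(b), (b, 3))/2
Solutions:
 g(b) = C1 + Integral(C2*airyai(-6^(2/3)*b/6) + C3*airybi(-6^(2/3)*b/6), b)


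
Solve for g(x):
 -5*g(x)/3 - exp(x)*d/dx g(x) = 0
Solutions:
 g(x) = C1*exp(5*exp(-x)/3)


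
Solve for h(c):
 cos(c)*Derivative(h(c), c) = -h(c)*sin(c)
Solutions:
 h(c) = C1*cos(c)


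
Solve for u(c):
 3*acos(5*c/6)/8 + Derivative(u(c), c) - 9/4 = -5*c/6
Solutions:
 u(c) = C1 - 5*c^2/12 - 3*c*acos(5*c/6)/8 + 9*c/4 + 3*sqrt(36 - 25*c^2)/40


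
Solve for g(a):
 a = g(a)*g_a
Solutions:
 g(a) = -sqrt(C1 + a^2)
 g(a) = sqrt(C1 + a^2)


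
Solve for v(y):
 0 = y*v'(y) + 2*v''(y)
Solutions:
 v(y) = C1 + C2*erf(y/2)


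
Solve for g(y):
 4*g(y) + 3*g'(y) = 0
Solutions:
 g(y) = C1*exp(-4*y/3)


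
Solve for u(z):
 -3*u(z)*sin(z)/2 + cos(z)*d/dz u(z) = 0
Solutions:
 u(z) = C1/cos(z)^(3/2)


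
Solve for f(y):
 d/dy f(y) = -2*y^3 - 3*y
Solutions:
 f(y) = C1 - y^4/2 - 3*y^2/2


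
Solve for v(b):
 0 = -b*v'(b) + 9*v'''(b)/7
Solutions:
 v(b) = C1 + Integral(C2*airyai(21^(1/3)*b/3) + C3*airybi(21^(1/3)*b/3), b)


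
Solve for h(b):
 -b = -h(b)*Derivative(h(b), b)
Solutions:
 h(b) = -sqrt(C1 + b^2)
 h(b) = sqrt(C1 + b^2)


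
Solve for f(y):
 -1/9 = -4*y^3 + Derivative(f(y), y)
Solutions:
 f(y) = C1 + y^4 - y/9


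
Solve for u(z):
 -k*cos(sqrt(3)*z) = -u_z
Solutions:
 u(z) = C1 + sqrt(3)*k*sin(sqrt(3)*z)/3


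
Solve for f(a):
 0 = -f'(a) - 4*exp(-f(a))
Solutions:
 f(a) = log(C1 - 4*a)


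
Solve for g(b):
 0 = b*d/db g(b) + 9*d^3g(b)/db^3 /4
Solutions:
 g(b) = C1 + Integral(C2*airyai(-2^(2/3)*3^(1/3)*b/3) + C3*airybi(-2^(2/3)*3^(1/3)*b/3), b)


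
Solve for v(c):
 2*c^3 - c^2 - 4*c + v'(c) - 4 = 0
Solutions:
 v(c) = C1 - c^4/2 + c^3/3 + 2*c^2 + 4*c


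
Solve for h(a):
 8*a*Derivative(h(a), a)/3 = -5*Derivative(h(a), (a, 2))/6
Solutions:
 h(a) = C1 + C2*erf(2*sqrt(10)*a/5)


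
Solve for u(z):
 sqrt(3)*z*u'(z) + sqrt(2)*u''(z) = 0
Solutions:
 u(z) = C1 + C2*erf(6^(1/4)*z/2)


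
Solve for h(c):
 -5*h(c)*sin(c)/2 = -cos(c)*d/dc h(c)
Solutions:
 h(c) = C1/cos(c)^(5/2)


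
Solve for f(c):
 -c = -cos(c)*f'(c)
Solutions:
 f(c) = C1 + Integral(c/cos(c), c)


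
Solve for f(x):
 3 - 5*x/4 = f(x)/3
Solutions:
 f(x) = 9 - 15*x/4


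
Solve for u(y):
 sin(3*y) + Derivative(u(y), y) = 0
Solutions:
 u(y) = C1 + cos(3*y)/3


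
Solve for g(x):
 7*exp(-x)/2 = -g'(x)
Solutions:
 g(x) = C1 + 7*exp(-x)/2


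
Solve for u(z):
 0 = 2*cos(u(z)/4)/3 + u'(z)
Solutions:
 2*z/3 - 2*log(sin(u(z)/4) - 1) + 2*log(sin(u(z)/4) + 1) = C1


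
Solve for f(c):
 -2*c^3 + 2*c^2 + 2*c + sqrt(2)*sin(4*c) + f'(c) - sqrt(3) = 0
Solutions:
 f(c) = C1 + c^4/2 - 2*c^3/3 - c^2 + sqrt(3)*c + sqrt(2)*cos(4*c)/4


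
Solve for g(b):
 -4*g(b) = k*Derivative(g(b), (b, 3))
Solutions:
 g(b) = C1*exp(2^(2/3)*b*(-1/k)^(1/3)) + C2*exp(2^(2/3)*b*(-1/k)^(1/3)*(-1 + sqrt(3)*I)/2) + C3*exp(-2^(2/3)*b*(-1/k)^(1/3)*(1 + sqrt(3)*I)/2)


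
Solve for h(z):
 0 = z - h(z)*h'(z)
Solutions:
 h(z) = -sqrt(C1 + z^2)
 h(z) = sqrt(C1 + z^2)


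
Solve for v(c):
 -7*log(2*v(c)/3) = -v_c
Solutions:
 -Integral(1/(log(_y) - log(3) + log(2)), (_y, v(c)))/7 = C1 - c


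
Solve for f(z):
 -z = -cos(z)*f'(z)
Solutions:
 f(z) = C1 + Integral(z/cos(z), z)


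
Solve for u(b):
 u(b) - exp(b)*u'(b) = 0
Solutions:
 u(b) = C1*exp(-exp(-b))


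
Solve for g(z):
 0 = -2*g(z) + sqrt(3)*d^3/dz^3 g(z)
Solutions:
 g(z) = C3*exp(2^(1/3)*3^(5/6)*z/3) + (C1*sin(6^(1/3)*z/2) + C2*cos(6^(1/3)*z/2))*exp(-2^(1/3)*3^(5/6)*z/6)


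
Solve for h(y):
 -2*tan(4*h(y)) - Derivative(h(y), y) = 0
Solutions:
 h(y) = -asin(C1*exp(-8*y))/4 + pi/4
 h(y) = asin(C1*exp(-8*y))/4


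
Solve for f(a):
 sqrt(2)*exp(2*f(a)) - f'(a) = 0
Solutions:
 f(a) = log(-sqrt(-1/(C1 + sqrt(2)*a))) - log(2)/2
 f(a) = log(-1/(C1 + sqrt(2)*a))/2 - log(2)/2


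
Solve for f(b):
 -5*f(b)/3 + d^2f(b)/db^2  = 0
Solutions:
 f(b) = C1*exp(-sqrt(15)*b/3) + C2*exp(sqrt(15)*b/3)


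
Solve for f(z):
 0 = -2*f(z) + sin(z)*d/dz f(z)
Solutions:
 f(z) = C1*(cos(z) - 1)/(cos(z) + 1)


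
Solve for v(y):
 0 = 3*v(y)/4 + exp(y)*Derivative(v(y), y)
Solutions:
 v(y) = C1*exp(3*exp(-y)/4)


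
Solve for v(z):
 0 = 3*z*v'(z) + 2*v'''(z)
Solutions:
 v(z) = C1 + Integral(C2*airyai(-2^(2/3)*3^(1/3)*z/2) + C3*airybi(-2^(2/3)*3^(1/3)*z/2), z)


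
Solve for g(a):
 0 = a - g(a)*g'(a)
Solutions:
 g(a) = -sqrt(C1 + a^2)
 g(a) = sqrt(C1 + a^2)


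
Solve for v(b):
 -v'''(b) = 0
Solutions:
 v(b) = C1 + C2*b + C3*b^2


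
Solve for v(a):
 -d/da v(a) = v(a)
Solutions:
 v(a) = C1*exp(-a)


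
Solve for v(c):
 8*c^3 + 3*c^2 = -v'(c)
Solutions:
 v(c) = C1 - 2*c^4 - c^3


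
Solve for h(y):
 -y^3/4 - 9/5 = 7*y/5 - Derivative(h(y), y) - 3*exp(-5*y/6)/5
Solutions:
 h(y) = C1 + y^4/16 + 7*y^2/10 + 9*y/5 + 18*exp(-5*y/6)/25


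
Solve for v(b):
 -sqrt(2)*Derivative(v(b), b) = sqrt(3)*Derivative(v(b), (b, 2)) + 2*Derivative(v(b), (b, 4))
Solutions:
 v(b) = C1 + C2*exp(sqrt(2)*b*(-3^(5/6)/(3 + sqrt(sqrt(3) + 9))^(1/3) + 3^(2/3)*(3 + sqrt(sqrt(3) + 9))^(1/3))/12)*sin(sqrt(2)*b*(3^(1/3)/(3 + sqrt(sqrt(3) + 9))^(1/3) + 3^(1/6)*(3 + sqrt(sqrt(3) + 9))^(1/3))/4) + C3*exp(sqrt(2)*b*(-3^(5/6)/(3 + sqrt(sqrt(3) + 9))^(1/3) + 3^(2/3)*(3 + sqrt(sqrt(3) + 9))^(1/3))/12)*cos(sqrt(2)*b*(3^(1/3)/(3 + sqrt(sqrt(3) + 9))^(1/3) + 3^(1/6)*(3 + sqrt(sqrt(3) + 9))^(1/3))/4) + C4*exp(-sqrt(2)*b*(-3^(5/6)/(3 + sqrt(sqrt(3) + 9))^(1/3) + 3^(2/3)*(3 + sqrt(sqrt(3) + 9))^(1/3))/6)
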